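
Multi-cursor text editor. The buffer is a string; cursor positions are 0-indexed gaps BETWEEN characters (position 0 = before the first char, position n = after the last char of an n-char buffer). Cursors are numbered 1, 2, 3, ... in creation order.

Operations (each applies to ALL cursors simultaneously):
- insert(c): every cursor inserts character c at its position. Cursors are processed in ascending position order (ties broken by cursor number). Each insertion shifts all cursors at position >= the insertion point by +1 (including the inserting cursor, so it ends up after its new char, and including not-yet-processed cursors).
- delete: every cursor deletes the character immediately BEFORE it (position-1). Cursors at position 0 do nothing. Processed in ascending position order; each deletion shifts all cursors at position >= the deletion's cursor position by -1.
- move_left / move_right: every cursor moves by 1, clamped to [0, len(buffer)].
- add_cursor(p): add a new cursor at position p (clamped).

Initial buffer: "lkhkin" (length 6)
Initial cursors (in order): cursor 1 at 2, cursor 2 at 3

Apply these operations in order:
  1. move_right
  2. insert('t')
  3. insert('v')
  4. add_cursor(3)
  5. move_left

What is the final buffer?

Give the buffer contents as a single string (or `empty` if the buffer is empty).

After op 1 (move_right): buffer="lkhkin" (len 6), cursors c1@3 c2@4, authorship ......
After op 2 (insert('t')): buffer="lkhtktin" (len 8), cursors c1@4 c2@6, authorship ...1.2..
After op 3 (insert('v')): buffer="lkhtvktvin" (len 10), cursors c1@5 c2@8, authorship ...11.22..
After op 4 (add_cursor(3)): buffer="lkhtvktvin" (len 10), cursors c3@3 c1@5 c2@8, authorship ...11.22..
After op 5 (move_left): buffer="lkhtvktvin" (len 10), cursors c3@2 c1@4 c2@7, authorship ...11.22..

Answer: lkhtvktvin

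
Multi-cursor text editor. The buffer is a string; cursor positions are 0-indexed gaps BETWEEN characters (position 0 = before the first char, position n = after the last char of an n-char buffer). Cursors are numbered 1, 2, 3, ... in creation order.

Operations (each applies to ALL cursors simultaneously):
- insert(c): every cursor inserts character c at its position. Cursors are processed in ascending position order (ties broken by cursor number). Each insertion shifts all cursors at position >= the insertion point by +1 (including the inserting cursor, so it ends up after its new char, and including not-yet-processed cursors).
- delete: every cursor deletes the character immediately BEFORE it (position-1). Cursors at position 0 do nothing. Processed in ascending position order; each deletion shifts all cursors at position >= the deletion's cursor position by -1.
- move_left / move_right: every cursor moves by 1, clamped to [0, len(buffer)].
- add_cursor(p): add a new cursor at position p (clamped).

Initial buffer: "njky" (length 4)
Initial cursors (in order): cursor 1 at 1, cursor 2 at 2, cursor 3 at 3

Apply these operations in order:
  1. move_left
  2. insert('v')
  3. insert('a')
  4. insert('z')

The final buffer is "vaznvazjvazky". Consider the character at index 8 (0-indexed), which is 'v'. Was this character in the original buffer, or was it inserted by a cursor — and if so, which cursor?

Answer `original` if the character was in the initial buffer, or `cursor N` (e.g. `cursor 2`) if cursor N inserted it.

After op 1 (move_left): buffer="njky" (len 4), cursors c1@0 c2@1 c3@2, authorship ....
After op 2 (insert('v')): buffer="vnvjvky" (len 7), cursors c1@1 c2@3 c3@5, authorship 1.2.3..
After op 3 (insert('a')): buffer="vanvajvaky" (len 10), cursors c1@2 c2@5 c3@8, authorship 11.22.33..
After op 4 (insert('z')): buffer="vaznvazjvazky" (len 13), cursors c1@3 c2@7 c3@11, authorship 111.222.333..
Authorship (.=original, N=cursor N): 1 1 1 . 2 2 2 . 3 3 3 . .
Index 8: author = 3

Answer: cursor 3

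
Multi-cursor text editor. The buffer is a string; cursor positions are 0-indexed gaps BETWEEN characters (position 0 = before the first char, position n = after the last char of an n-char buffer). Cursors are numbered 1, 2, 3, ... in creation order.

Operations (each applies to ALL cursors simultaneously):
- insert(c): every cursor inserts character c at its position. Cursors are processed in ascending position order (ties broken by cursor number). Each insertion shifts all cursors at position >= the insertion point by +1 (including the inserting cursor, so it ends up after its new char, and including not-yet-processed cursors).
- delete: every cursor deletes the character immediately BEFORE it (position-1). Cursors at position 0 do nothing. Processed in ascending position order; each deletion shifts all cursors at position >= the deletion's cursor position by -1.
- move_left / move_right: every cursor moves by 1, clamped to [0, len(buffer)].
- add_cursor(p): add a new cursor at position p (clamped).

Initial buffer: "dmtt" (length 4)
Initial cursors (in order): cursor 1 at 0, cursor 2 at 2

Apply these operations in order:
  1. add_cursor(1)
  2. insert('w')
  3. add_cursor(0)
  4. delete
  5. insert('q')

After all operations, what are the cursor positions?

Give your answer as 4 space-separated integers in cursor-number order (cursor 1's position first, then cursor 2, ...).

Answer: 2 6 4 2

Derivation:
After op 1 (add_cursor(1)): buffer="dmtt" (len 4), cursors c1@0 c3@1 c2@2, authorship ....
After op 2 (insert('w')): buffer="wdwmwtt" (len 7), cursors c1@1 c3@3 c2@5, authorship 1.3.2..
After op 3 (add_cursor(0)): buffer="wdwmwtt" (len 7), cursors c4@0 c1@1 c3@3 c2@5, authorship 1.3.2..
After op 4 (delete): buffer="dmtt" (len 4), cursors c1@0 c4@0 c3@1 c2@2, authorship ....
After op 5 (insert('q')): buffer="qqdqmqtt" (len 8), cursors c1@2 c4@2 c3@4 c2@6, authorship 14.3.2..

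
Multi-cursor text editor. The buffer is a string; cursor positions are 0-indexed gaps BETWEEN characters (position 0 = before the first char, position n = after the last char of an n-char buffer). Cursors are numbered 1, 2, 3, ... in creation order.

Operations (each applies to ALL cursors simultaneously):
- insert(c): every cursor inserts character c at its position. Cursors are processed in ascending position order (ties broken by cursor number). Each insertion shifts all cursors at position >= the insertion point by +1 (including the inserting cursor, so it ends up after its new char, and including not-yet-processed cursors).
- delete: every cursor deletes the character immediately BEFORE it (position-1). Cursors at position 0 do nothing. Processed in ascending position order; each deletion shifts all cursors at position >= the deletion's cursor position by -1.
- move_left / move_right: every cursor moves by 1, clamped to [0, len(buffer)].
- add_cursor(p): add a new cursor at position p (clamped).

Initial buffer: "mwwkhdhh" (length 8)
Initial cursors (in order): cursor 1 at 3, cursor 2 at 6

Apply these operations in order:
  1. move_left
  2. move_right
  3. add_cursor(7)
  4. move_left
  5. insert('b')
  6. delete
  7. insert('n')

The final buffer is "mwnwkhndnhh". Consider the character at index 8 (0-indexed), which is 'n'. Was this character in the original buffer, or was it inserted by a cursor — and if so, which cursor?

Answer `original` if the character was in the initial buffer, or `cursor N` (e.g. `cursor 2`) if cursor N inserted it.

Answer: cursor 3

Derivation:
After op 1 (move_left): buffer="mwwkhdhh" (len 8), cursors c1@2 c2@5, authorship ........
After op 2 (move_right): buffer="mwwkhdhh" (len 8), cursors c1@3 c2@6, authorship ........
After op 3 (add_cursor(7)): buffer="mwwkhdhh" (len 8), cursors c1@3 c2@6 c3@7, authorship ........
After op 4 (move_left): buffer="mwwkhdhh" (len 8), cursors c1@2 c2@5 c3@6, authorship ........
After op 5 (insert('b')): buffer="mwbwkhbdbhh" (len 11), cursors c1@3 c2@7 c3@9, authorship ..1...2.3..
After op 6 (delete): buffer="mwwkhdhh" (len 8), cursors c1@2 c2@5 c3@6, authorship ........
After op 7 (insert('n')): buffer="mwnwkhndnhh" (len 11), cursors c1@3 c2@7 c3@9, authorship ..1...2.3..
Authorship (.=original, N=cursor N): . . 1 . . . 2 . 3 . .
Index 8: author = 3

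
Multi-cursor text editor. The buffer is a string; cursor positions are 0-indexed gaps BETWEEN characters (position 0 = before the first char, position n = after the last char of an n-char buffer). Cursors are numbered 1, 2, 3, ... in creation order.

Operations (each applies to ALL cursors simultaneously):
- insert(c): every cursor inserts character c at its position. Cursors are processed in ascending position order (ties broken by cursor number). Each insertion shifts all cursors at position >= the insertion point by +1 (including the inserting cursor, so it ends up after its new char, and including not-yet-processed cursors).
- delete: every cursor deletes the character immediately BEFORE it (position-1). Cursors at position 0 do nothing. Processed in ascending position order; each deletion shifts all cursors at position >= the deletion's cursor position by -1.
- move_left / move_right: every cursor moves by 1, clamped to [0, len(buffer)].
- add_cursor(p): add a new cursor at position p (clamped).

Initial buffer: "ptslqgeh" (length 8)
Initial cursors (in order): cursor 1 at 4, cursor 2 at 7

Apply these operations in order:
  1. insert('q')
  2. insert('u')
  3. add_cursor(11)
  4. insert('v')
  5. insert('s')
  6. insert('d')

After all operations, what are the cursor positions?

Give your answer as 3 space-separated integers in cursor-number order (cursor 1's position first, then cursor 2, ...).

Answer: 9 20 20

Derivation:
After op 1 (insert('q')): buffer="ptslqqgeqh" (len 10), cursors c1@5 c2@9, authorship ....1...2.
After op 2 (insert('u')): buffer="ptslquqgequh" (len 12), cursors c1@6 c2@11, authorship ....11...22.
After op 3 (add_cursor(11)): buffer="ptslquqgequh" (len 12), cursors c1@6 c2@11 c3@11, authorship ....11...22.
After op 4 (insert('v')): buffer="ptslquvqgequvvh" (len 15), cursors c1@7 c2@14 c3@14, authorship ....111...2223.
After op 5 (insert('s')): buffer="ptslquvsqgequvvssh" (len 18), cursors c1@8 c2@17 c3@17, authorship ....1111...222323.
After op 6 (insert('d')): buffer="ptslquvsdqgequvvssddh" (len 21), cursors c1@9 c2@20 c3@20, authorship ....11111...22232323.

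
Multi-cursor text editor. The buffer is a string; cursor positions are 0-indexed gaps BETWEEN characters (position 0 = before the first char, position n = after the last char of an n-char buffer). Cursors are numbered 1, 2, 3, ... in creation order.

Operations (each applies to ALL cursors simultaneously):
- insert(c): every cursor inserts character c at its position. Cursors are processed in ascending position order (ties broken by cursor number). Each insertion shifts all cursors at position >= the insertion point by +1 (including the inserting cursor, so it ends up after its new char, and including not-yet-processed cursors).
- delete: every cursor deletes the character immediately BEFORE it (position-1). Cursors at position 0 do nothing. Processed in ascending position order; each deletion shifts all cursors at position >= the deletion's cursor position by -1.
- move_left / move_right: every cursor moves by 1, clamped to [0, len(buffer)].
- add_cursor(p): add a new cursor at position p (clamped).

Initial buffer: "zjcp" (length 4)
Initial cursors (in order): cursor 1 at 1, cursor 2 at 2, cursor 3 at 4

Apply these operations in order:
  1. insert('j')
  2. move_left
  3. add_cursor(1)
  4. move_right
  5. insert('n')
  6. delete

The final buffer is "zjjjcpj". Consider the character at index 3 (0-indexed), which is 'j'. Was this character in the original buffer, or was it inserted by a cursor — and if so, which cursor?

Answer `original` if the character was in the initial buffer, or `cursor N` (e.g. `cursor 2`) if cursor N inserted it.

Answer: cursor 2

Derivation:
After op 1 (insert('j')): buffer="zjjjcpj" (len 7), cursors c1@2 c2@4 c3@7, authorship .1.2..3
After op 2 (move_left): buffer="zjjjcpj" (len 7), cursors c1@1 c2@3 c3@6, authorship .1.2..3
After op 3 (add_cursor(1)): buffer="zjjjcpj" (len 7), cursors c1@1 c4@1 c2@3 c3@6, authorship .1.2..3
After op 4 (move_right): buffer="zjjjcpj" (len 7), cursors c1@2 c4@2 c2@4 c3@7, authorship .1.2..3
After op 5 (insert('n')): buffer="zjnnjjncpjn" (len 11), cursors c1@4 c4@4 c2@7 c3@11, authorship .114.22..33
After op 6 (delete): buffer="zjjjcpj" (len 7), cursors c1@2 c4@2 c2@4 c3@7, authorship .1.2..3
Authorship (.=original, N=cursor N): . 1 . 2 . . 3
Index 3: author = 2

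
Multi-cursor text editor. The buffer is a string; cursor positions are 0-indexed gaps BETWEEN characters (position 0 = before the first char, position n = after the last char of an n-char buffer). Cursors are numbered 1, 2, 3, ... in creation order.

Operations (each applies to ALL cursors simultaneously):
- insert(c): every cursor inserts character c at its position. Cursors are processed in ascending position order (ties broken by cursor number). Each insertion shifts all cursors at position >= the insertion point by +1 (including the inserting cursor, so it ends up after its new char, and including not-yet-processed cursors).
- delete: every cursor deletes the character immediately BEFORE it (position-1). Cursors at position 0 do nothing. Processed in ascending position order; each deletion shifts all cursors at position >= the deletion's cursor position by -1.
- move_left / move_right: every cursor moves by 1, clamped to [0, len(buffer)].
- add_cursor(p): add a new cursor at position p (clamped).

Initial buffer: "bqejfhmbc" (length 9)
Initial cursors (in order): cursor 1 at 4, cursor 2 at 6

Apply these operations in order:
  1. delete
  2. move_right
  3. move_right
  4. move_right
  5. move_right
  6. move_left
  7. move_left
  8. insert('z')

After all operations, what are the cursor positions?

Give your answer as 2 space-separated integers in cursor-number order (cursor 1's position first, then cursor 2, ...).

After op 1 (delete): buffer="bqefmbc" (len 7), cursors c1@3 c2@4, authorship .......
After op 2 (move_right): buffer="bqefmbc" (len 7), cursors c1@4 c2@5, authorship .......
After op 3 (move_right): buffer="bqefmbc" (len 7), cursors c1@5 c2@6, authorship .......
After op 4 (move_right): buffer="bqefmbc" (len 7), cursors c1@6 c2@7, authorship .......
After op 5 (move_right): buffer="bqefmbc" (len 7), cursors c1@7 c2@7, authorship .......
After op 6 (move_left): buffer="bqefmbc" (len 7), cursors c1@6 c2@6, authorship .......
After op 7 (move_left): buffer="bqefmbc" (len 7), cursors c1@5 c2@5, authorship .......
After op 8 (insert('z')): buffer="bqefmzzbc" (len 9), cursors c1@7 c2@7, authorship .....12..

Answer: 7 7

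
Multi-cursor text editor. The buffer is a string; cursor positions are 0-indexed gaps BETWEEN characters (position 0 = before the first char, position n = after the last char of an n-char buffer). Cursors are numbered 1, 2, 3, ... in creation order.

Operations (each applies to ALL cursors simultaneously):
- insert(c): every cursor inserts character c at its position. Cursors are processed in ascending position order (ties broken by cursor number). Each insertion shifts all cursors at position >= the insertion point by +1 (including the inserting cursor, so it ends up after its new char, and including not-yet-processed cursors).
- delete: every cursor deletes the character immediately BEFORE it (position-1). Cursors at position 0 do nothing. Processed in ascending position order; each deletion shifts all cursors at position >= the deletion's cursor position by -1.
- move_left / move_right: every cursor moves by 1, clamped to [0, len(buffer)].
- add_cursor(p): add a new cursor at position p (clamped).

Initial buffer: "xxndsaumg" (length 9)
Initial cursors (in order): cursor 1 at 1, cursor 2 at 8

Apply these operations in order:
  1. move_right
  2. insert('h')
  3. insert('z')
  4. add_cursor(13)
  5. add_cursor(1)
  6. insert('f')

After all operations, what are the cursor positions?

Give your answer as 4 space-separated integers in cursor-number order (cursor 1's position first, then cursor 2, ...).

Answer: 6 17 17 2

Derivation:
After op 1 (move_right): buffer="xxndsaumg" (len 9), cursors c1@2 c2@9, authorship .........
After op 2 (insert('h')): buffer="xxhndsaumgh" (len 11), cursors c1@3 c2@11, authorship ..1.......2
After op 3 (insert('z')): buffer="xxhzndsaumghz" (len 13), cursors c1@4 c2@13, authorship ..11.......22
After op 4 (add_cursor(13)): buffer="xxhzndsaumghz" (len 13), cursors c1@4 c2@13 c3@13, authorship ..11.......22
After op 5 (add_cursor(1)): buffer="xxhzndsaumghz" (len 13), cursors c4@1 c1@4 c2@13 c3@13, authorship ..11.......22
After op 6 (insert('f')): buffer="xfxhzfndsaumghzff" (len 17), cursors c4@2 c1@6 c2@17 c3@17, authorship .4.111.......2223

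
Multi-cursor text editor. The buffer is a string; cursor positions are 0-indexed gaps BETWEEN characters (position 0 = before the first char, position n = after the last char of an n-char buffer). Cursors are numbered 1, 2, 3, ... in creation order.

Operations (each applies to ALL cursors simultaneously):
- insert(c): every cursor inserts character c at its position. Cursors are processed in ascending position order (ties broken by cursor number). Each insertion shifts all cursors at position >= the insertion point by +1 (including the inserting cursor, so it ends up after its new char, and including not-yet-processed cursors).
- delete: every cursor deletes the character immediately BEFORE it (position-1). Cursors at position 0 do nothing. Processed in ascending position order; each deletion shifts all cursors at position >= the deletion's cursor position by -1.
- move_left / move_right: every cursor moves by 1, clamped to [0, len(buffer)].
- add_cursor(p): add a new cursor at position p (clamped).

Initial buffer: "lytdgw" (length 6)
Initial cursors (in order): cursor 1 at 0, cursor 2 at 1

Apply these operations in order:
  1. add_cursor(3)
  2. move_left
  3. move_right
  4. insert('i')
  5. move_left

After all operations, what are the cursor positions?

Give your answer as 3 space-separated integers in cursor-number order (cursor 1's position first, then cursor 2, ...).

After op 1 (add_cursor(3)): buffer="lytdgw" (len 6), cursors c1@0 c2@1 c3@3, authorship ......
After op 2 (move_left): buffer="lytdgw" (len 6), cursors c1@0 c2@0 c3@2, authorship ......
After op 3 (move_right): buffer="lytdgw" (len 6), cursors c1@1 c2@1 c3@3, authorship ......
After op 4 (insert('i')): buffer="liiytidgw" (len 9), cursors c1@3 c2@3 c3@6, authorship .12..3...
After op 5 (move_left): buffer="liiytidgw" (len 9), cursors c1@2 c2@2 c3@5, authorship .12..3...

Answer: 2 2 5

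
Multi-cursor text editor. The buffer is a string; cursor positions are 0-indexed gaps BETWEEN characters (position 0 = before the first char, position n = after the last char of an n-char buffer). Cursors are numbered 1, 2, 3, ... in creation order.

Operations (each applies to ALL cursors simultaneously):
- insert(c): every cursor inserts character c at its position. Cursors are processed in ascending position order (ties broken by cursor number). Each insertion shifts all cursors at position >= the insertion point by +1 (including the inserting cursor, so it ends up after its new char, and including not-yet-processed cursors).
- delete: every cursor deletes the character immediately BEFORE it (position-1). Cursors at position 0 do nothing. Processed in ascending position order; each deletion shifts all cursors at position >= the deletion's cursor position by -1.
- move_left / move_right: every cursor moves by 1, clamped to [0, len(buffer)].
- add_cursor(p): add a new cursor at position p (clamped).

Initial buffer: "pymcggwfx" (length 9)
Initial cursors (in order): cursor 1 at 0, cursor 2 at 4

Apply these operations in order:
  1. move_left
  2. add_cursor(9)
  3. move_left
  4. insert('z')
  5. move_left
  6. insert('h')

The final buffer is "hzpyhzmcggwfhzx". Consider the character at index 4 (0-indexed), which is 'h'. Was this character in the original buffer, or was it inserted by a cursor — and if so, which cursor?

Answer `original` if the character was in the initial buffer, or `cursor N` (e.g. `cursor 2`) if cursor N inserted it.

After op 1 (move_left): buffer="pymcggwfx" (len 9), cursors c1@0 c2@3, authorship .........
After op 2 (add_cursor(9)): buffer="pymcggwfx" (len 9), cursors c1@0 c2@3 c3@9, authorship .........
After op 3 (move_left): buffer="pymcggwfx" (len 9), cursors c1@0 c2@2 c3@8, authorship .........
After op 4 (insert('z')): buffer="zpyzmcggwfzx" (len 12), cursors c1@1 c2@4 c3@11, authorship 1..2......3.
After op 5 (move_left): buffer="zpyzmcggwfzx" (len 12), cursors c1@0 c2@3 c3@10, authorship 1..2......3.
After op 6 (insert('h')): buffer="hzpyhzmcggwfhzx" (len 15), cursors c1@1 c2@5 c3@13, authorship 11..22......33.
Authorship (.=original, N=cursor N): 1 1 . . 2 2 . . . . . . 3 3 .
Index 4: author = 2

Answer: cursor 2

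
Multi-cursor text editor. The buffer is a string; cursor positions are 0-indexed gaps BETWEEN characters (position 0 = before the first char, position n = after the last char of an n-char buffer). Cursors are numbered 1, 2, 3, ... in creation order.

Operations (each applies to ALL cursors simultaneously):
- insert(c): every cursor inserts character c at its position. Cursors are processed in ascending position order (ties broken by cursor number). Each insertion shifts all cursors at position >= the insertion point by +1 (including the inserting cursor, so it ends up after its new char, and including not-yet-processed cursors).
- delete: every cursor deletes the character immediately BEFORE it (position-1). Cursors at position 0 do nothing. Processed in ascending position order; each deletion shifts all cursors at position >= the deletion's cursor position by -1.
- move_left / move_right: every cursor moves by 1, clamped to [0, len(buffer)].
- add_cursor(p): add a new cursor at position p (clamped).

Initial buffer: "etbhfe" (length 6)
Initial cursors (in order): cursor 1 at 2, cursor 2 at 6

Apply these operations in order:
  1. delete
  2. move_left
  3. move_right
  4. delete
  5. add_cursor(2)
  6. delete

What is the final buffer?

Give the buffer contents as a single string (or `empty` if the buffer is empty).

After op 1 (delete): buffer="ebhf" (len 4), cursors c1@1 c2@4, authorship ....
After op 2 (move_left): buffer="ebhf" (len 4), cursors c1@0 c2@3, authorship ....
After op 3 (move_right): buffer="ebhf" (len 4), cursors c1@1 c2@4, authorship ....
After op 4 (delete): buffer="bh" (len 2), cursors c1@0 c2@2, authorship ..
After op 5 (add_cursor(2)): buffer="bh" (len 2), cursors c1@0 c2@2 c3@2, authorship ..
After op 6 (delete): buffer="" (len 0), cursors c1@0 c2@0 c3@0, authorship 

Answer: empty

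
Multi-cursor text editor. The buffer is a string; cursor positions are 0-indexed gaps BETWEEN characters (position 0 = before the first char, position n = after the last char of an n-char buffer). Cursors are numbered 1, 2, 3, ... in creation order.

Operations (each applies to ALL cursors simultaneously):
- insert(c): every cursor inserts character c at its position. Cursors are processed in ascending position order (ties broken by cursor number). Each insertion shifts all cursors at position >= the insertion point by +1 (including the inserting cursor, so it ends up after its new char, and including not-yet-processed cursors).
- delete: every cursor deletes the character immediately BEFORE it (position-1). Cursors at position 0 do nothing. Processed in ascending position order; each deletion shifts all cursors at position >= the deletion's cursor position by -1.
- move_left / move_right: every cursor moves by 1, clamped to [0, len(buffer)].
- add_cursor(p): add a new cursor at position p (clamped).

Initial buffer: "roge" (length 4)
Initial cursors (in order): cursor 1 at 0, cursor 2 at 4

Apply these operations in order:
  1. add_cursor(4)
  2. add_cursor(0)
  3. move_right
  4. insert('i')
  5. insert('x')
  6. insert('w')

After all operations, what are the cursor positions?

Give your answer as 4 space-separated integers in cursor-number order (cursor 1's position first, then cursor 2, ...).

Answer: 7 16 16 7

Derivation:
After op 1 (add_cursor(4)): buffer="roge" (len 4), cursors c1@0 c2@4 c3@4, authorship ....
After op 2 (add_cursor(0)): buffer="roge" (len 4), cursors c1@0 c4@0 c2@4 c3@4, authorship ....
After op 3 (move_right): buffer="roge" (len 4), cursors c1@1 c4@1 c2@4 c3@4, authorship ....
After op 4 (insert('i')): buffer="riiogeii" (len 8), cursors c1@3 c4@3 c2@8 c3@8, authorship .14...23
After op 5 (insert('x')): buffer="riixxogeiixx" (len 12), cursors c1@5 c4@5 c2@12 c3@12, authorship .1414...2323
After op 6 (insert('w')): buffer="riixxwwogeiixxww" (len 16), cursors c1@7 c4@7 c2@16 c3@16, authorship .141414...232323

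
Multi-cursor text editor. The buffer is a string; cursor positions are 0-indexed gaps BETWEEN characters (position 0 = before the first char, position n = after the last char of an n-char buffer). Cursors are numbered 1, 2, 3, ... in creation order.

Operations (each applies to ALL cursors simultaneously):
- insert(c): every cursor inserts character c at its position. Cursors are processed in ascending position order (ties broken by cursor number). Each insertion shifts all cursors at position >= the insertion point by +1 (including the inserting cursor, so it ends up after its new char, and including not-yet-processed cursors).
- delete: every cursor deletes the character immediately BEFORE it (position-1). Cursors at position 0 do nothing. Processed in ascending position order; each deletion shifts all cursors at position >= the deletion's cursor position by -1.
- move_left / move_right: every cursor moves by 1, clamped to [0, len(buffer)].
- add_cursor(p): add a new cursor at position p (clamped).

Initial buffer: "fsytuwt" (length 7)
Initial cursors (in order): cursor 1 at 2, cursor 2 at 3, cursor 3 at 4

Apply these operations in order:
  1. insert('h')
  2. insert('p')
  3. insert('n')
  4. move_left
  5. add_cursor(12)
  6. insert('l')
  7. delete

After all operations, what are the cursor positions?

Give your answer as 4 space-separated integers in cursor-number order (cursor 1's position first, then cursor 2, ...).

Answer: 4 8 12 12

Derivation:
After op 1 (insert('h')): buffer="fshyhthuwt" (len 10), cursors c1@3 c2@5 c3@7, authorship ..1.2.3...
After op 2 (insert('p')): buffer="fshpyhpthpuwt" (len 13), cursors c1@4 c2@7 c3@10, authorship ..11.22.33...
After op 3 (insert('n')): buffer="fshpnyhpnthpnuwt" (len 16), cursors c1@5 c2@9 c3@13, authorship ..111.222.333...
After op 4 (move_left): buffer="fshpnyhpnthpnuwt" (len 16), cursors c1@4 c2@8 c3@12, authorship ..111.222.333...
After op 5 (add_cursor(12)): buffer="fshpnyhpnthpnuwt" (len 16), cursors c1@4 c2@8 c3@12 c4@12, authorship ..111.222.333...
After op 6 (insert('l')): buffer="fshplnyhplnthpllnuwt" (len 20), cursors c1@5 c2@10 c3@16 c4@16, authorship ..1111.2222.33343...
After op 7 (delete): buffer="fshpnyhpnthpnuwt" (len 16), cursors c1@4 c2@8 c3@12 c4@12, authorship ..111.222.333...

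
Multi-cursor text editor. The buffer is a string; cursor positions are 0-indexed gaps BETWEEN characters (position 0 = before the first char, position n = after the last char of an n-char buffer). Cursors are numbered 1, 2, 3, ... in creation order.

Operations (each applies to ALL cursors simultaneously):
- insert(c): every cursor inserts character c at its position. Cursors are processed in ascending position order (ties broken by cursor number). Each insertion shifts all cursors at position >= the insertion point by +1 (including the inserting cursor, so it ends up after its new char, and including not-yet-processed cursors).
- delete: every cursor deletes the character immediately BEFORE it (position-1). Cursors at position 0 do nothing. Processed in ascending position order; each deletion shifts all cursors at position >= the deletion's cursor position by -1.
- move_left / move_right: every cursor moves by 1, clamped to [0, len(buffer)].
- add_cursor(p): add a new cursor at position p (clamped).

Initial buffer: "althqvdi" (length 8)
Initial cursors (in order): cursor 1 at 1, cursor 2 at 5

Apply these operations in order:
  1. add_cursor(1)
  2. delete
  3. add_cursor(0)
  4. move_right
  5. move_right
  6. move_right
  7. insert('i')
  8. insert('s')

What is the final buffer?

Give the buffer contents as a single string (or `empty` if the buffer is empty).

Answer: lthiiisssvdiis

Derivation:
After op 1 (add_cursor(1)): buffer="althqvdi" (len 8), cursors c1@1 c3@1 c2@5, authorship ........
After op 2 (delete): buffer="lthvdi" (len 6), cursors c1@0 c3@0 c2@3, authorship ......
After op 3 (add_cursor(0)): buffer="lthvdi" (len 6), cursors c1@0 c3@0 c4@0 c2@3, authorship ......
After op 4 (move_right): buffer="lthvdi" (len 6), cursors c1@1 c3@1 c4@1 c2@4, authorship ......
After op 5 (move_right): buffer="lthvdi" (len 6), cursors c1@2 c3@2 c4@2 c2@5, authorship ......
After op 6 (move_right): buffer="lthvdi" (len 6), cursors c1@3 c3@3 c4@3 c2@6, authorship ......
After op 7 (insert('i')): buffer="lthiiivdii" (len 10), cursors c1@6 c3@6 c4@6 c2@10, authorship ...134...2
After op 8 (insert('s')): buffer="lthiiisssvdiis" (len 14), cursors c1@9 c3@9 c4@9 c2@14, authorship ...134134...22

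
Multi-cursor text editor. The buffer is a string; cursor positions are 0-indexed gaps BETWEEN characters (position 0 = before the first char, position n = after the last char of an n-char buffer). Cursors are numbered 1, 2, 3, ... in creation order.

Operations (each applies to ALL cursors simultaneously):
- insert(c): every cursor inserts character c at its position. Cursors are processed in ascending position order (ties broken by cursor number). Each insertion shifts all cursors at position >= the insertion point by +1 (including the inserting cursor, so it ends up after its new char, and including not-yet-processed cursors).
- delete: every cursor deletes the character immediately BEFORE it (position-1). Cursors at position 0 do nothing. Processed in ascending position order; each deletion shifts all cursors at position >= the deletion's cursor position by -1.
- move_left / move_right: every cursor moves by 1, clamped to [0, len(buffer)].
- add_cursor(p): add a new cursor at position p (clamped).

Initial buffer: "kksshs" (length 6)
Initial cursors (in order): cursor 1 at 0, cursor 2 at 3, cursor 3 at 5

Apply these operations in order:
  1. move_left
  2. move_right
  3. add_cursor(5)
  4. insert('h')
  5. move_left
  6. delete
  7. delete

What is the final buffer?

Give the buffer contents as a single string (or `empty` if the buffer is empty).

After op 1 (move_left): buffer="kksshs" (len 6), cursors c1@0 c2@2 c3@4, authorship ......
After op 2 (move_right): buffer="kksshs" (len 6), cursors c1@1 c2@3 c3@5, authorship ......
After op 3 (add_cursor(5)): buffer="kksshs" (len 6), cursors c1@1 c2@3 c3@5 c4@5, authorship ......
After op 4 (insert('h')): buffer="khkshshhhs" (len 10), cursors c1@2 c2@5 c3@9 c4@9, authorship .1..2..34.
After op 5 (move_left): buffer="khkshshhhs" (len 10), cursors c1@1 c2@4 c3@8 c4@8, authorship .1..2..34.
After op 6 (delete): buffer="hkhshs" (len 6), cursors c1@0 c2@2 c3@4 c4@4, authorship 1.2.4.
After op 7 (delete): buffer="hhs" (len 3), cursors c1@0 c2@1 c3@1 c4@1, authorship 14.

Answer: hhs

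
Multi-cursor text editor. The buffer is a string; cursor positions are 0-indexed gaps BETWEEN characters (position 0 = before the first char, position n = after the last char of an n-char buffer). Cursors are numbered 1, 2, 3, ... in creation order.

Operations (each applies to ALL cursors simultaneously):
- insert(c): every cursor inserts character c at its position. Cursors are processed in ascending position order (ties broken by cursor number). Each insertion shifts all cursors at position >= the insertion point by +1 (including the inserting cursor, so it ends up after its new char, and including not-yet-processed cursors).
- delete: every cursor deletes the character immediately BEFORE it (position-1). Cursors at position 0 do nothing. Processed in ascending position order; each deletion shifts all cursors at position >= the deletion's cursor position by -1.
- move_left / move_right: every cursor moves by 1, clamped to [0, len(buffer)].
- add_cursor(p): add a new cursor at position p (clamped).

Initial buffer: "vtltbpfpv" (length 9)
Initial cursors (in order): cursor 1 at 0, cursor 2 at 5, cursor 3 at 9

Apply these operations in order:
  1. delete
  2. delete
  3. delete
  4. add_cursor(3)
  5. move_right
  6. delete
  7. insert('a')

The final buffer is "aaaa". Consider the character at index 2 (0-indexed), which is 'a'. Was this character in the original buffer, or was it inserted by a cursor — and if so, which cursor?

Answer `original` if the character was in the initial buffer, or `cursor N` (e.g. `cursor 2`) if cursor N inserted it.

After op 1 (delete): buffer="vtltpfp" (len 7), cursors c1@0 c2@4 c3@7, authorship .......
After op 2 (delete): buffer="vtlpf" (len 5), cursors c1@0 c2@3 c3@5, authorship .....
After op 3 (delete): buffer="vtp" (len 3), cursors c1@0 c2@2 c3@3, authorship ...
After op 4 (add_cursor(3)): buffer="vtp" (len 3), cursors c1@0 c2@2 c3@3 c4@3, authorship ...
After op 5 (move_right): buffer="vtp" (len 3), cursors c1@1 c2@3 c3@3 c4@3, authorship ...
After op 6 (delete): buffer="" (len 0), cursors c1@0 c2@0 c3@0 c4@0, authorship 
After op 7 (insert('a')): buffer="aaaa" (len 4), cursors c1@4 c2@4 c3@4 c4@4, authorship 1234
Authorship (.=original, N=cursor N): 1 2 3 4
Index 2: author = 3

Answer: cursor 3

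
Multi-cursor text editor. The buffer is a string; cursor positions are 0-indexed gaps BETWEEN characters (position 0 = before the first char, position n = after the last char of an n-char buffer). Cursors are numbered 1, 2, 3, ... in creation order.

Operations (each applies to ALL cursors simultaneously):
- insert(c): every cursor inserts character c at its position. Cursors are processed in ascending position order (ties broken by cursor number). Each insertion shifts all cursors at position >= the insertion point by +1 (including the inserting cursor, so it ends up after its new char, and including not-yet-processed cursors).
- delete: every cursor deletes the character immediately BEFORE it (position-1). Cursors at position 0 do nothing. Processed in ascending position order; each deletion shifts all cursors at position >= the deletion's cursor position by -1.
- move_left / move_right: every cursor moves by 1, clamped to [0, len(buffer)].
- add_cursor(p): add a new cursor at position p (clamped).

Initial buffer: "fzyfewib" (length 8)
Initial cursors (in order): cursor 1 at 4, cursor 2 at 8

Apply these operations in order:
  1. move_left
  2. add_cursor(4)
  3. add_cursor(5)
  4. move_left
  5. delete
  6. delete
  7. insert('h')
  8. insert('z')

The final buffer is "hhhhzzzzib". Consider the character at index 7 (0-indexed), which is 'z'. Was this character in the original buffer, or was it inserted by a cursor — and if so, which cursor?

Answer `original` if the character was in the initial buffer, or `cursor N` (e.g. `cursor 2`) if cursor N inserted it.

Answer: cursor 4

Derivation:
After op 1 (move_left): buffer="fzyfewib" (len 8), cursors c1@3 c2@7, authorship ........
After op 2 (add_cursor(4)): buffer="fzyfewib" (len 8), cursors c1@3 c3@4 c2@7, authorship ........
After op 3 (add_cursor(5)): buffer="fzyfewib" (len 8), cursors c1@3 c3@4 c4@5 c2@7, authorship ........
After op 4 (move_left): buffer="fzyfewib" (len 8), cursors c1@2 c3@3 c4@4 c2@6, authorship ........
After op 5 (delete): buffer="feib" (len 4), cursors c1@1 c3@1 c4@1 c2@2, authorship ....
After op 6 (delete): buffer="ib" (len 2), cursors c1@0 c2@0 c3@0 c4@0, authorship ..
After op 7 (insert('h')): buffer="hhhhib" (len 6), cursors c1@4 c2@4 c3@4 c4@4, authorship 1234..
After op 8 (insert('z')): buffer="hhhhzzzzib" (len 10), cursors c1@8 c2@8 c3@8 c4@8, authorship 12341234..
Authorship (.=original, N=cursor N): 1 2 3 4 1 2 3 4 . .
Index 7: author = 4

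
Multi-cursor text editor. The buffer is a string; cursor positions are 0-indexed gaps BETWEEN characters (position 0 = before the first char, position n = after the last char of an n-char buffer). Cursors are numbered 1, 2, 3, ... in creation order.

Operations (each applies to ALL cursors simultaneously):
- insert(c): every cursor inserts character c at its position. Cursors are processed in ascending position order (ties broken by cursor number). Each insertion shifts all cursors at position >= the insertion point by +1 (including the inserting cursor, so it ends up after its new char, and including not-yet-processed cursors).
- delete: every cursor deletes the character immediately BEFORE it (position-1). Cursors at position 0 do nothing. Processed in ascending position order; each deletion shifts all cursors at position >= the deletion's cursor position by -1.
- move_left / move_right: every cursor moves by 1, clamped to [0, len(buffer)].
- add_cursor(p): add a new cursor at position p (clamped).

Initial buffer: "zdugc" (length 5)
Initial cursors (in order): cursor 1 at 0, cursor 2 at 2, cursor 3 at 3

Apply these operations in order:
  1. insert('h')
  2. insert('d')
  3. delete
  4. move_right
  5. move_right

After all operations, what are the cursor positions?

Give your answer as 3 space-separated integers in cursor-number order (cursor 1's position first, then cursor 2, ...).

Answer: 3 6 8

Derivation:
After op 1 (insert('h')): buffer="hzdhuhgc" (len 8), cursors c1@1 c2@4 c3@6, authorship 1..2.3..
After op 2 (insert('d')): buffer="hdzdhduhdgc" (len 11), cursors c1@2 c2@6 c3@9, authorship 11..22.33..
After op 3 (delete): buffer="hzdhuhgc" (len 8), cursors c1@1 c2@4 c3@6, authorship 1..2.3..
After op 4 (move_right): buffer="hzdhuhgc" (len 8), cursors c1@2 c2@5 c3@7, authorship 1..2.3..
After op 5 (move_right): buffer="hzdhuhgc" (len 8), cursors c1@3 c2@6 c3@8, authorship 1..2.3..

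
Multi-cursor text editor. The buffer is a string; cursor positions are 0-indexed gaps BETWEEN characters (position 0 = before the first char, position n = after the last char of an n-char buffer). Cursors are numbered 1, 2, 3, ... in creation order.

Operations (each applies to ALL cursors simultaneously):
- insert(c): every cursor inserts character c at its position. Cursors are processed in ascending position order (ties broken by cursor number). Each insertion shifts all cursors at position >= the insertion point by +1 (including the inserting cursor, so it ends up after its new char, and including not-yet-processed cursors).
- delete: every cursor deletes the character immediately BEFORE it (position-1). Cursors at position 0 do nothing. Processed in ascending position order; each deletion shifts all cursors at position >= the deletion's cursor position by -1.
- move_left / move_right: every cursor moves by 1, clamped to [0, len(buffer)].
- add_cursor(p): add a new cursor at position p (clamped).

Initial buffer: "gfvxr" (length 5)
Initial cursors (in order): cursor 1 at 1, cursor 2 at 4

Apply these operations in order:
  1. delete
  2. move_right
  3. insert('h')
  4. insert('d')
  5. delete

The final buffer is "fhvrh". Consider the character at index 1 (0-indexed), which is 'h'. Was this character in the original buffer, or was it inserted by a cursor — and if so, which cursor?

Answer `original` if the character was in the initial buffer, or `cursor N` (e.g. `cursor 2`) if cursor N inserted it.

After op 1 (delete): buffer="fvr" (len 3), cursors c1@0 c2@2, authorship ...
After op 2 (move_right): buffer="fvr" (len 3), cursors c1@1 c2@3, authorship ...
After op 3 (insert('h')): buffer="fhvrh" (len 5), cursors c1@2 c2@5, authorship .1..2
After op 4 (insert('d')): buffer="fhdvrhd" (len 7), cursors c1@3 c2@7, authorship .11..22
After op 5 (delete): buffer="fhvrh" (len 5), cursors c1@2 c2@5, authorship .1..2
Authorship (.=original, N=cursor N): . 1 . . 2
Index 1: author = 1

Answer: cursor 1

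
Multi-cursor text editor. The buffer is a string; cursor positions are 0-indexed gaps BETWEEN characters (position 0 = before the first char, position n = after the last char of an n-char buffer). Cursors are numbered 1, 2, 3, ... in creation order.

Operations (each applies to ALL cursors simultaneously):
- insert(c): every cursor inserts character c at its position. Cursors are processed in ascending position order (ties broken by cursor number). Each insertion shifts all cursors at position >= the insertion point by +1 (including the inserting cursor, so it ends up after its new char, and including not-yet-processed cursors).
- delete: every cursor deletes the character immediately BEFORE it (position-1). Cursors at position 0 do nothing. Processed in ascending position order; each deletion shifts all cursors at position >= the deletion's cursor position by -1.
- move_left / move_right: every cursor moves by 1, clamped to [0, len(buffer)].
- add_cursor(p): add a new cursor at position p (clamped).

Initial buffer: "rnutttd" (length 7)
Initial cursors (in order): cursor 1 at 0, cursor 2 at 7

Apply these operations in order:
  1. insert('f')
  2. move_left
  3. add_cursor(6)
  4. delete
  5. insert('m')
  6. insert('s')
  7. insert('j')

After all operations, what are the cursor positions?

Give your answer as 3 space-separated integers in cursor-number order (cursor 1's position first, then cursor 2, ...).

Answer: 3 15 11

Derivation:
After op 1 (insert('f')): buffer="frnutttdf" (len 9), cursors c1@1 c2@9, authorship 1.......2
After op 2 (move_left): buffer="frnutttdf" (len 9), cursors c1@0 c2@8, authorship 1.......2
After op 3 (add_cursor(6)): buffer="frnutttdf" (len 9), cursors c1@0 c3@6 c2@8, authorship 1.......2
After op 4 (delete): buffer="frnuttf" (len 7), cursors c1@0 c3@5 c2@6, authorship 1.....2
After op 5 (insert('m')): buffer="mfrnutmtmf" (len 10), cursors c1@1 c3@7 c2@9, authorship 11....3.22
After op 6 (insert('s')): buffer="msfrnutmstmsf" (len 13), cursors c1@2 c3@9 c2@12, authorship 111....33.222
After op 7 (insert('j')): buffer="msjfrnutmsjtmsjf" (len 16), cursors c1@3 c3@11 c2@15, authorship 1111....333.2222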